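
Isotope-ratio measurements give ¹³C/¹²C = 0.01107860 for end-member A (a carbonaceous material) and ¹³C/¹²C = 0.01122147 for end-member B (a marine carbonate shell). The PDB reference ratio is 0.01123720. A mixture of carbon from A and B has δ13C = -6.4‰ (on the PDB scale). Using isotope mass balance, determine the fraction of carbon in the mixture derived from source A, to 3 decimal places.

0.393

δ_A = (0.01107860/0.01123720 − 1)×1000 = (0.985886 − 1)×1000 = -14.114‰
δ_B = (0.01122147/0.01123720 − 1)×1000 = (0.998600 − 1)×1000 = -1.400‰
f_A = (δ_mix − δ_B)/(δ_A − δ_B) = (-6.4 − (-1.400))/(-14.114 − (-1.400))
f_A = -5.000 / -12.714 = 0.3933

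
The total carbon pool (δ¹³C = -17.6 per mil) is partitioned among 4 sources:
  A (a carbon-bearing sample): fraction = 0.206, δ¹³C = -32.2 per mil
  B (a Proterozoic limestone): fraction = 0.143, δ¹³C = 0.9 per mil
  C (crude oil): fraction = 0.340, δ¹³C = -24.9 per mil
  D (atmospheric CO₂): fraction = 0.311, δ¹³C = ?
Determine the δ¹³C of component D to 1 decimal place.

Isotope mass balance: δ_bulk = Σ fᵢ·δᵢ.
-17.6 = 0.206×(-32.2) + 0.143×(0.9) + 0.340×(-24.9) + 0.311×δ_D
0.311·δ_D = -17.6 − (-14.970) = -2.630
δ_D = -2.630 / 0.311 = -8.45 per mil

-8.5 per mil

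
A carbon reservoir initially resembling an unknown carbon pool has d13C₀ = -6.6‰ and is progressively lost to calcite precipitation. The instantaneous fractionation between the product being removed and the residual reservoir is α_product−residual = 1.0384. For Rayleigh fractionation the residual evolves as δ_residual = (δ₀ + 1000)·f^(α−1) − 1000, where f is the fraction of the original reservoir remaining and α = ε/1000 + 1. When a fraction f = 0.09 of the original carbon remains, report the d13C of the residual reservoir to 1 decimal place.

Rayleigh residual: δ_res = (δ₀ + 1000)·f^(α−1) − 1000
α − 1 = 0.03840
f^(α−1) = 0.09^(0.03840) = 0.911681
δ_res = (-6.6 + 1000) × 0.911681 − 1000 = 905.664 − 1000 = -94.34‰

-94.3‰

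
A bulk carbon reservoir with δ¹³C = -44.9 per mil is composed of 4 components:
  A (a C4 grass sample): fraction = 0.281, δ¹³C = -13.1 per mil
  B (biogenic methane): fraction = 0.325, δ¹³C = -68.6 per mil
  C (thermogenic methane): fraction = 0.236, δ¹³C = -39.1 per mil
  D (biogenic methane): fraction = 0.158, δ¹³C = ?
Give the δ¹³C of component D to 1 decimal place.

Isotope mass balance: δ_bulk = Σ fᵢ·δᵢ.
-44.9 = 0.281×(-13.1) + 0.325×(-68.6) + 0.236×(-39.1) + 0.158×δ_D
0.158·δ_D = -44.9 − (-35.204) = -9.696
δ_D = -9.696 / 0.158 = -61.37 per mil

-61.4 per mil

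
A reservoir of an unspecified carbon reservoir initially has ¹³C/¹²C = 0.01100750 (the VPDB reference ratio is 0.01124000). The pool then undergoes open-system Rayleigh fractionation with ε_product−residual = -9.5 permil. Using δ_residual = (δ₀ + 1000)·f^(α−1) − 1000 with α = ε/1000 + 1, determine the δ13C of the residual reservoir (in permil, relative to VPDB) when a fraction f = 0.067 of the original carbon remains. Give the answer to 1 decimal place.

δ₀ = (0.01100750/0.01124000 − 1)×1000 = (0.979315 − 1)×1000 = -20.685 permil
α − 1 = ε/1000 = -0.0095
f^(α−1) = 0.067^(-0.0095) = 1.026012
δ_res = (-20.685 + 1000) × 1.026012 − 1000 = 1004.789 − 1000 = 4.79 permil

4.8 permil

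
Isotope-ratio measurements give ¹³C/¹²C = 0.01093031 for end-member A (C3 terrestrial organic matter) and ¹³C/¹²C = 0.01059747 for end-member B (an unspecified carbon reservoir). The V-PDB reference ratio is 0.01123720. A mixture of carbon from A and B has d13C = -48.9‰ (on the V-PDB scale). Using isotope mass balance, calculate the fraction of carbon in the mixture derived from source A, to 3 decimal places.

0.271

δ_A = (0.01093031/0.01123720 − 1)×1000 = (0.972690 − 1)×1000 = -27.310‰
δ_B = (0.01059747/0.01123720 − 1)×1000 = (0.943070 − 1)×1000 = -56.930‰
f_A = (δ_mix − δ_B)/(δ_A − δ_B) = (-48.9 − (-56.930))/(-27.310 − (-56.930))
f_A = 8.030 / 29.619 = 0.2711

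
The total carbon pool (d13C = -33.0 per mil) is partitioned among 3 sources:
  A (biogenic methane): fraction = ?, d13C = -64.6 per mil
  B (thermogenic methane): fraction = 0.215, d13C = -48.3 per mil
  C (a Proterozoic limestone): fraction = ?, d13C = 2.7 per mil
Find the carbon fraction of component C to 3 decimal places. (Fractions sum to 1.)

0.417

Let f_C and f_A be the unknown fractions; fractions sum to 1 so f_C + f_A = 0.785.
Mass balance: Σ fᵢ·δᵢ = δ_bulk ⇒ f_C·(2.7) + f_A·(-64.6) = -33.0 − (-10.384) = -22.616
Substitute f_A = 0.785 − f_C:
f_C·(2.7 − -64.6) = -22.616 − 0.785×(-64.6) = 28.095
f_C = 28.095 / 67.3 = 0.4175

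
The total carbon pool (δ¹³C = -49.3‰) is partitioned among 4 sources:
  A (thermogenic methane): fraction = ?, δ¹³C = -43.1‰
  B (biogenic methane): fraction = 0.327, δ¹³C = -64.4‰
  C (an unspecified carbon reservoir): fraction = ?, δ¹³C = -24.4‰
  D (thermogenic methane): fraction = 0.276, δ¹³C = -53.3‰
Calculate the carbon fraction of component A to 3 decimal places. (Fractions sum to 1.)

Let f_A and f_C be the unknown fractions; fractions sum to 1 so f_A + f_C = 0.397.
Mass balance: Σ fᵢ·δᵢ = δ_bulk ⇒ f_A·(-43.1) + f_C·(-24.4) = -49.3 − (-35.770) = -13.530
Substitute f_C = 0.397 − f_A:
f_A·(-43.1 − -24.4) = -13.530 − 0.397×(-24.4) = -3.844
f_A = -3.844 / -18.7 = 0.2055

0.206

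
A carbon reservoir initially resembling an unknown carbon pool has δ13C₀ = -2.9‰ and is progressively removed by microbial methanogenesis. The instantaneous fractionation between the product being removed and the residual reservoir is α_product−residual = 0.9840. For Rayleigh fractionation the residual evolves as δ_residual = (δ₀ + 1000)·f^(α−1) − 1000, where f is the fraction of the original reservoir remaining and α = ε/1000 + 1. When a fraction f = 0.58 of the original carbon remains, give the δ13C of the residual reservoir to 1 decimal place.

Rayleigh residual: δ_res = (δ₀ + 1000)·f^(α−1) − 1000
α − 1 = -0.01600
f^(α−1) = 0.58^(-0.01600) = 1.008754
δ_res = (-2.9 + 1000) × 1.008754 − 1000 = 1005.828 − 1000 = 5.83‰

5.8‰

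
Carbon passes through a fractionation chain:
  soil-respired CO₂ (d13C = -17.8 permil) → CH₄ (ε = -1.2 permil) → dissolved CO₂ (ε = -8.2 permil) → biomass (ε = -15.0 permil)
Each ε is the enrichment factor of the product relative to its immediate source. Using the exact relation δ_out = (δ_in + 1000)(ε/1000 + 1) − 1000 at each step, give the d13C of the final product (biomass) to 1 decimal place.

-41.6 permil

step 1: δ = (-17.80 + 1000)·(-1.2/1000 + 1) − 1000 = -18.98 permil
step 2: δ = (-18.98 + 1000)·(-8.2/1000 + 1) − 1000 = -27.02 permil
step 3: δ = (-27.02 + 1000)·(-15.0/1000 + 1) − 1000 = -41.62 permil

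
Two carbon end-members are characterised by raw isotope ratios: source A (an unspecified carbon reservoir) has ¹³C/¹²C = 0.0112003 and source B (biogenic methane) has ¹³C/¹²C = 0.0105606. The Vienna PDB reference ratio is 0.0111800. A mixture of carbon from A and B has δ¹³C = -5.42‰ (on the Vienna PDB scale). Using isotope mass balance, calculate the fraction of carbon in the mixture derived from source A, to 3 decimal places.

δ_A = (0.0112003/0.0111800 − 1)×1000 = (1.001816 − 1)×1000 = 1.816‰
δ_B = (0.0105606/0.0111800 − 1)×1000 = (0.944597 − 1)×1000 = -55.403‰
f_A = (δ_mix − δ_B)/(δ_A − δ_B) = (-5.42 − (-55.403))/(1.816 − (-55.403))
f_A = 49.983 / 57.218 = 0.8735

0.874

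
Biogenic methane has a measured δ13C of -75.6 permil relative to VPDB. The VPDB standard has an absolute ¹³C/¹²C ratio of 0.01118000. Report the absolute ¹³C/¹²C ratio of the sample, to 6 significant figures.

R_sample = R_standard × (δ13C/1000 + 1)
R_sample = 0.01118000 × (-75.6/1000 + 1) = 0.01118000 × 0.924400
R_sample = 0.0103348

0.0103348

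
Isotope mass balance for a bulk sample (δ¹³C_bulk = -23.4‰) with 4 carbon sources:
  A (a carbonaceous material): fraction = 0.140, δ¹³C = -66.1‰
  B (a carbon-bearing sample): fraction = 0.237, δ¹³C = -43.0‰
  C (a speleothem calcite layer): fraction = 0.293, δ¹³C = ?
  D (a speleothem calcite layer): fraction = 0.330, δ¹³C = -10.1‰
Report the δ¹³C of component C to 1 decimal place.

-2.1‰

Isotope mass balance: δ_bulk = Σ fᵢ·δᵢ.
-23.4 = 0.140×(-66.1) + 0.237×(-43.0) + 0.293×δ_C + 0.330×(-10.1)
0.293·δ_C = -23.4 − (-22.778) = -0.622
δ_C = -0.622 / 0.293 = -2.12‰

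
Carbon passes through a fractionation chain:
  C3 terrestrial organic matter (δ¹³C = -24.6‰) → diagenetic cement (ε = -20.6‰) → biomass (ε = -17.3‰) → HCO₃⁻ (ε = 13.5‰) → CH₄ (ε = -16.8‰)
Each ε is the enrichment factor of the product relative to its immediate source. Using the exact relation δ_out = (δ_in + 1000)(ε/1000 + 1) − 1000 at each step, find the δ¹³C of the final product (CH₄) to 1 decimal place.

-64.5‰

step 1: δ = (-24.60 + 1000)·(-20.6/1000 + 1) − 1000 = -44.69‰
step 2: δ = (-44.69 + 1000)·(-17.3/1000 + 1) − 1000 = -61.22‰
step 3: δ = (-61.22 + 1000)·(13.5/1000 + 1) − 1000 = -48.55‰
step 4: δ = (-48.55 + 1000)·(-16.8/1000 + 1) − 1000 = -64.53‰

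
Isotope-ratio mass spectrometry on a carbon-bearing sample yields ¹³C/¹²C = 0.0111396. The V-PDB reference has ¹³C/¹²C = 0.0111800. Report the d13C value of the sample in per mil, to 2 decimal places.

d13C = (R_sample / R_standard − 1) × 1000
R_sample / R_standard = 0.0111396 / 0.0111800 = 0.996386
d13C = (0.996386 − 1) × 1000 = -3.614 per mil

-3.61 per mil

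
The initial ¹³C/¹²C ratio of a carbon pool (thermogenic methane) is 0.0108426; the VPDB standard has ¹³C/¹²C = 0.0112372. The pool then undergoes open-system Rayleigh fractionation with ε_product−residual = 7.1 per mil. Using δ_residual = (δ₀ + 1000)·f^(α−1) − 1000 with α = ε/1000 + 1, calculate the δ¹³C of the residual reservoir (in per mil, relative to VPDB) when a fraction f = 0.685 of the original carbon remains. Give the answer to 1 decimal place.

δ₀ = (0.0108426/0.0112372 − 1)×1000 = (0.964884 − 1)×1000 = -35.116 per mil
α − 1 = ε/1000 = 0.0071
f^(α−1) = 0.685^(0.0071) = 0.997317
δ_res = (-35.116 + 1000) × 0.997317 − 1000 = 962.296 − 1000 = -37.70 per mil

-37.7 per mil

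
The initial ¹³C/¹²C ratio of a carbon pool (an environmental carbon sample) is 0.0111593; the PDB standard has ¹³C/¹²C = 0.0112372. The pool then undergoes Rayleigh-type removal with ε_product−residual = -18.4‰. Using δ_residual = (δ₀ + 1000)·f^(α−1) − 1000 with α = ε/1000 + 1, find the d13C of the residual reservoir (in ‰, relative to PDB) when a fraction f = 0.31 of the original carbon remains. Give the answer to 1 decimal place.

14.7‰

δ₀ = (0.0111593/0.0112372 − 1)×1000 = (0.993068 − 1)×1000 = -6.932‰
α − 1 = ε/1000 = -0.0184
f^(α−1) = 0.31^(-0.0184) = 1.021784
δ_res = (-6.932 + 1000) × 1.021784 − 1000 = 1014.700 − 1000 = 14.70‰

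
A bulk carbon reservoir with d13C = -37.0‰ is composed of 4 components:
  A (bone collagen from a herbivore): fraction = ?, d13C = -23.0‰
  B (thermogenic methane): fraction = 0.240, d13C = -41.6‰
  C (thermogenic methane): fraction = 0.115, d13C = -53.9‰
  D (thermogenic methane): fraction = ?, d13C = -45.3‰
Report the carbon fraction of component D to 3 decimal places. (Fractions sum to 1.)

0.268

Let f_D and f_A be the unknown fractions; fractions sum to 1 so f_D + f_A = 0.645.
Mass balance: Σ fᵢ·δᵢ = δ_bulk ⇒ f_D·(-45.3) + f_A·(-23.0) = -37.0 − (-16.183) = -20.817
Substitute f_A = 0.645 − f_D:
f_D·(-45.3 − -23.0) = -20.817 − 0.645×(-23.0) = -5.982
f_D = -5.982 / -22.3 = 0.2683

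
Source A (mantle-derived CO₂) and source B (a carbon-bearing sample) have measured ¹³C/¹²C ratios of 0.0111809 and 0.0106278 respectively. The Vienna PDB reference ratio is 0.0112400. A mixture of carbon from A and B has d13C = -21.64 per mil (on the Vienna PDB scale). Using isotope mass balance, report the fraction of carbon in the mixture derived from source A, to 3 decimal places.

δ_A = (0.0111809/0.0112400 − 1)×1000 = (0.994742 − 1)×1000 = -5.258 per mil
δ_B = (0.0106278/0.0112400 − 1)×1000 = (0.945534 − 1)×1000 = -54.466 per mil
f_A = (δ_mix − δ_B)/(δ_A − δ_B) = (-21.64 − (-54.466))/(-5.258 − (-54.466))
f_A = 32.826 / 49.208 = 0.6671

0.667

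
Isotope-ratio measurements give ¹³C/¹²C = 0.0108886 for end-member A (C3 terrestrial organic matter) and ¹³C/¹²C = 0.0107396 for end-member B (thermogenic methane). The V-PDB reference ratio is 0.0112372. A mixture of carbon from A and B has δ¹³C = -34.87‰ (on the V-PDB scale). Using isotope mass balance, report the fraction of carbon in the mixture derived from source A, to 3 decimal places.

0.710

δ_A = (0.0108886/0.0112372 − 1)×1000 = (0.968978 − 1)×1000 = -31.022‰
δ_B = (0.0107396/0.0112372 − 1)×1000 = (0.955719 − 1)×1000 = -44.281‰
f_A = (δ_mix − δ_B)/(δ_A − δ_B) = (-34.87 − (-44.281))/(-31.022 − (-44.281))
f_A = 9.411 / 13.260 = 0.7098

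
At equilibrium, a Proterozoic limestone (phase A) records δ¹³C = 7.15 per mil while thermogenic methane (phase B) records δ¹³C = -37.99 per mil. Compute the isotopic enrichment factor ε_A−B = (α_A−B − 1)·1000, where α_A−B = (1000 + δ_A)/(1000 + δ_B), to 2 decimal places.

α_A−B = (1000 + 7.15) / (1000 + -37.99) = 1007.15 / 962.01 = 1.046923
ε_A−B = (1.046923 − 1) × 1000 = 46.923 per mil
(The approximation ε ≈ δ_A − δ_B would give 45.14 per mil.)

46.92 per mil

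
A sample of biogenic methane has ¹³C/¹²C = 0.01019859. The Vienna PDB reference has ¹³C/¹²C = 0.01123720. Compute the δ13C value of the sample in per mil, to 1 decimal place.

δ13C = (R_sample / R_standard − 1) × 1000
R_sample / R_standard = 0.01019859 / 0.01123720 = 0.907574
δ13C = (0.907574 − 1) × 1000 = -92.43 per mil

-92.4 per mil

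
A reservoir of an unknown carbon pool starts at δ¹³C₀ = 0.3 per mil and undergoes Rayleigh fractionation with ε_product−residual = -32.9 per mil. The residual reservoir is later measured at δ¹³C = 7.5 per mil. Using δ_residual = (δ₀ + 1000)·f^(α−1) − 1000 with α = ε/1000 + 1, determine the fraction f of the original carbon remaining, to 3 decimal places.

α − 1 = ε/1000 = -0.0329
(δ_res + 1000)/(δ₀ + 1000) = (7.5 + 1000)/(0.3 + 1000) = 1007.5/1000.3 = 1.007198
f = 1.007198^(1/-0.0329) = exp(ln(1.007198)/-0.0329) = exp(0.00717/-0.0329)
f = exp(-0.2180) = 0.8041

0.804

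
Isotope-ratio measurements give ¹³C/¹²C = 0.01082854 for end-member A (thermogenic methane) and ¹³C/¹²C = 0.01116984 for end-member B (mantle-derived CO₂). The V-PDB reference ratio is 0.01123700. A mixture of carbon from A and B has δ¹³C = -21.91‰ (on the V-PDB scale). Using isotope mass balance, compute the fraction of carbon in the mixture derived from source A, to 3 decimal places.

0.525

δ_A = (0.01082854/0.01123700 − 1)×1000 = (0.963650 − 1)×1000 = -36.350‰
δ_B = (0.01116984/0.01123700 − 1)×1000 = (0.994023 − 1)×1000 = -5.977‰
f_A = (δ_mix − δ_B)/(δ_A − δ_B) = (-21.91 − (-5.977))/(-36.350 − (-5.977))
f_A = -15.933 / -30.373 = 0.5246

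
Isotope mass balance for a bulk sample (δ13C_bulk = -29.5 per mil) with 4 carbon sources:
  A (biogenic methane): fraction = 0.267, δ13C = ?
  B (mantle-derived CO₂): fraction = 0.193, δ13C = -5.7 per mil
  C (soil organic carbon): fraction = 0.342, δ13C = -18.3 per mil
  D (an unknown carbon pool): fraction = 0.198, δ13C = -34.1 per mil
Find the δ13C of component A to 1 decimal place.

Isotope mass balance: δ_bulk = Σ fᵢ·δᵢ.
-29.5 = 0.267×δ_A + 0.193×(-5.7) + 0.342×(-18.3) + 0.198×(-34.1)
0.267·δ_A = -29.5 − (-14.111) = -15.389
δ_A = -15.389 / 0.267 = -57.64 per mil

-57.6 per mil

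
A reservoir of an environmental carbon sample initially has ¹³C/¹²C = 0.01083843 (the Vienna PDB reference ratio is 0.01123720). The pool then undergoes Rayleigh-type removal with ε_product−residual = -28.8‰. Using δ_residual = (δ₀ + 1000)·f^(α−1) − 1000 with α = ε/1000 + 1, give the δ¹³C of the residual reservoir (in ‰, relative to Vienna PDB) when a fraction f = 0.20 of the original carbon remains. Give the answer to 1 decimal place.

10.3‰

δ₀ = (0.01083843/0.01123720 − 1)×1000 = (0.964513 − 1)×1000 = -35.487‰
α − 1 = ε/1000 = -0.0288
f^(α−1) = 0.20^(-0.0288) = 1.047443
δ_res = (-35.487 + 1000) × 1.047443 − 1000 = 1010.273 − 1000 = 10.27‰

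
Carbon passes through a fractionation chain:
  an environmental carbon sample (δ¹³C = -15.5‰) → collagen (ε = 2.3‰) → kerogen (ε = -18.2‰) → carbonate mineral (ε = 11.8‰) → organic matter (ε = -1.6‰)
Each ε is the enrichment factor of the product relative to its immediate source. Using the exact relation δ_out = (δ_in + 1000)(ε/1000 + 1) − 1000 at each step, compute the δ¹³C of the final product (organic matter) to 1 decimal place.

-21.3‰

step 1: δ = (-15.50 + 1000)·(2.3/1000 + 1) − 1000 = -13.24‰
step 2: δ = (-13.24 + 1000)·(-18.2/1000 + 1) − 1000 = -31.19‰
step 3: δ = (-31.19 + 1000)·(11.8/1000 + 1) − 1000 = -19.76‰
step 4: δ = (-19.76 + 1000)·(-1.6/1000 + 1) − 1000 = -21.33‰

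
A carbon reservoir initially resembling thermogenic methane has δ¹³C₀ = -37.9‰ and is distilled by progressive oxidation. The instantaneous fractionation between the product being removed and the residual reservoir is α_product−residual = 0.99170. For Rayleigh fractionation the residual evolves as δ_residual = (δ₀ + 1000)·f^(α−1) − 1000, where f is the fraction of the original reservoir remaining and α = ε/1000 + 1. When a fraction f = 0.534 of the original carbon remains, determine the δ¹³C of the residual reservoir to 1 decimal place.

-32.9‰

Rayleigh residual: δ_res = (δ₀ + 1000)·f^(α−1) − 1000
α − 1 = -0.00830
f^(α−1) = 0.534^(-0.00830) = 1.005221
δ_res = (-37.9 + 1000) × 1.005221 − 1000 = 967.123 − 1000 = -32.88‰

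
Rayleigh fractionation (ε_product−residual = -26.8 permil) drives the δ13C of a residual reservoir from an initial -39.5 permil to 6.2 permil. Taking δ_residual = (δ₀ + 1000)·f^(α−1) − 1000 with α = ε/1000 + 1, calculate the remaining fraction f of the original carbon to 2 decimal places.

α − 1 = ε/1000 = -0.0268
(δ_res + 1000)/(δ₀ + 1000) = (6.2 + 1000)/(-39.5 + 1000) = 1006.2/960.5 = 1.047579
f = 1.047579^(1/-0.0268) = exp(ln(1.047579)/-0.0268) = exp(0.04648/-0.0268)
f = exp(-1.7344) = 0.1765

0.18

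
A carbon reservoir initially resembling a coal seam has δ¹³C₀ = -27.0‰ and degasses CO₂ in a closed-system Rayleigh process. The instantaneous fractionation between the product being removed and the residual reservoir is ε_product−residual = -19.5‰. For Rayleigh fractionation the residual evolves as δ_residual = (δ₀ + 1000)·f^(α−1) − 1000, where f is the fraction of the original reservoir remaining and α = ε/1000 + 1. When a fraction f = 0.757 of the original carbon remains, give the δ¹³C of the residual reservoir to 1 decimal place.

-21.7‰

Rayleigh residual: δ_res = (δ₀ + 1000)·f^(α−1) − 1000
α = ε/1000 + 1 = 0.98050, so α − 1 = -0.01950
f^(α−1) = 0.757^(-0.01950) = 1.005443
δ_res = (-27.0 + 1000) × 1.005443 − 1000 = 978.296 − 1000 = -21.70‰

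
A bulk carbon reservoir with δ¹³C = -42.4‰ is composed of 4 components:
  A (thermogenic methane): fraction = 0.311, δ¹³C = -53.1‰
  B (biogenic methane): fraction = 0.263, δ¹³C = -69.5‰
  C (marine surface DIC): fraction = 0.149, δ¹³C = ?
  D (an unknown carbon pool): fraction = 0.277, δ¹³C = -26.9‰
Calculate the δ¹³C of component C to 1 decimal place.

-1.0‰

Isotope mass balance: δ_bulk = Σ fᵢ·δᵢ.
-42.4 = 0.311×(-53.1) + 0.263×(-69.5) + 0.149×δ_C + 0.277×(-26.9)
0.149·δ_C = -42.4 − (-42.244) = -0.156
δ_C = -0.156 / 0.149 = -1.05‰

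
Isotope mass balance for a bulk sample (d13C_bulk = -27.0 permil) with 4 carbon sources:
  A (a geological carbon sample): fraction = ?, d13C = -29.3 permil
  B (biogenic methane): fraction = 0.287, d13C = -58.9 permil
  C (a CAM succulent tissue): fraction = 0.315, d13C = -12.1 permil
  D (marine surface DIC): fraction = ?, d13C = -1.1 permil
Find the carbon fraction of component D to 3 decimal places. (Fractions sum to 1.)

Let f_D and f_A be the unknown fractions; fractions sum to 1 so f_D + f_A = 0.398.
Mass balance: Σ fᵢ·δᵢ = δ_bulk ⇒ f_D·(-1.1) + f_A·(-29.3) = -27.0 − (-20.716) = -6.284
Substitute f_A = 0.398 − f_D:
f_D·(-1.1 − -29.3) = -6.284 − 0.398×(-29.3) = 5.377
f_D = 5.377 / 28.2 = 0.1907

0.191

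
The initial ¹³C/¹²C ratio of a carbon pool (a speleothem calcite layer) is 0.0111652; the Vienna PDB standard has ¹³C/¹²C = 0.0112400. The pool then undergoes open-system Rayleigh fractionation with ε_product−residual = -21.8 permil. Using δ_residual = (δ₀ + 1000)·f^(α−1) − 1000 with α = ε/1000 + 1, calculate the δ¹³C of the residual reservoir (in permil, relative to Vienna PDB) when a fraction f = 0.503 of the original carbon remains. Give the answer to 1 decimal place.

δ₀ = (0.0111652/0.0112400 − 1)×1000 = (0.993345 − 1)×1000 = -6.655 permil
α − 1 = ε/1000 = -0.0218
f^(α−1) = 0.503^(-0.0218) = 1.015093
δ_res = (-6.655 + 1000) × 1.015093 − 1000 = 1008.338 − 1000 = 8.34 permil

8.3 permil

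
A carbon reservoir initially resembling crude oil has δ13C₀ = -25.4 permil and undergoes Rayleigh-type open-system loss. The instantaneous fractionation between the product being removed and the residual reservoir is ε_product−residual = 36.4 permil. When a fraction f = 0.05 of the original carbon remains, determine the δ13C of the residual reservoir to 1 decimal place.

-126.1 permil

Rayleigh residual: δ_res = (δ₀ + 1000)·f^(α−1) − 1000
α = ε/1000 + 1 = 1.03640, so α − 1 = 0.03640
f^(α−1) = 0.05^(0.03640) = 0.896690
δ_res = (-25.4 + 1000) × 0.896690 − 1000 = 873.914 − 1000 = -126.09 permil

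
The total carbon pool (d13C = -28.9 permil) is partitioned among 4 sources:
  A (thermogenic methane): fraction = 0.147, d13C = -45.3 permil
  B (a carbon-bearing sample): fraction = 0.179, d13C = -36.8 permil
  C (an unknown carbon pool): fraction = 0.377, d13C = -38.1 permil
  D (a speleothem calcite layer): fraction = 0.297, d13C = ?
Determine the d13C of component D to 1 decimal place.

Isotope mass balance: δ_bulk = Σ fᵢ·δᵢ.
-28.9 = 0.147×(-45.3) + 0.179×(-36.8) + 0.377×(-38.1) + 0.297×δ_D
0.297·δ_D = -28.9 − (-27.610) = -1.290
δ_D = -1.290 / 0.297 = -4.34 permil

-4.3 permil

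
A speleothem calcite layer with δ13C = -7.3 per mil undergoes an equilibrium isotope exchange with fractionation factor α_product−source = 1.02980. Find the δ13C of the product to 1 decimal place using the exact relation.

δ_product = (δ_source + 1000)·α − 1000
δ_product = (-7.3 + 1000) × 1.02980 − 1000
δ_product = 1022.282 − 1000 = 22.28 per mil

22.3 per mil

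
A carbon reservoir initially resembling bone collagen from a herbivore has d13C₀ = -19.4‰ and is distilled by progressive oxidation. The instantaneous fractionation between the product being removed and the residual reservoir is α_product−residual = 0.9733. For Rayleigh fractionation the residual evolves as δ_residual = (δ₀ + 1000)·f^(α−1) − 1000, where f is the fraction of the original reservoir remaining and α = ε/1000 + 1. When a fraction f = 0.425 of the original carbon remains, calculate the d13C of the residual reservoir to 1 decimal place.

3.3‰

Rayleigh residual: δ_res = (δ₀ + 1000)·f^(α−1) − 1000
α − 1 = -0.02670
f^(α−1) = 0.425^(-0.02670) = 1.023109
δ_res = (-19.4 + 1000) × 1.023109 − 1000 = 1003.261 − 1000 = 3.26‰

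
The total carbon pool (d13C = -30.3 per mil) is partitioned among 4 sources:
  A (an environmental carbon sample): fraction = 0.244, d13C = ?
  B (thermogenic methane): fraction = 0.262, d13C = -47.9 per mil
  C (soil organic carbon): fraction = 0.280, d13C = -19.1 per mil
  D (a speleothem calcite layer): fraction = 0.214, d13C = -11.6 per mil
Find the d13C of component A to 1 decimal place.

Isotope mass balance: δ_bulk = Σ fᵢ·δᵢ.
-30.3 = 0.244×δ_A + 0.262×(-47.9) + 0.280×(-19.1) + 0.214×(-11.6)
0.244·δ_A = -30.3 − (-20.380) = -9.920
δ_A = -9.920 / 0.244 = -40.65 per mil

-40.7 per mil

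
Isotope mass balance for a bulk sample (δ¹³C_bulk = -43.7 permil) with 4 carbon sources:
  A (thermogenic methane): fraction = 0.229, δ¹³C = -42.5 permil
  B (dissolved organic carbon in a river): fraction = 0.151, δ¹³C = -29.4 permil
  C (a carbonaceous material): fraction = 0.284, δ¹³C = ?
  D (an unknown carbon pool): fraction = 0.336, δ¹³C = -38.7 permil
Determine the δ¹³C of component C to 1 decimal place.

-58.2 permil

Isotope mass balance: δ_bulk = Σ fᵢ·δᵢ.
-43.7 = 0.229×(-42.5) + 0.151×(-29.4) + 0.284×δ_C + 0.336×(-38.7)
0.284·δ_C = -43.7 − (-27.175) = -16.525
δ_C = -16.525 / 0.284 = -58.19 permil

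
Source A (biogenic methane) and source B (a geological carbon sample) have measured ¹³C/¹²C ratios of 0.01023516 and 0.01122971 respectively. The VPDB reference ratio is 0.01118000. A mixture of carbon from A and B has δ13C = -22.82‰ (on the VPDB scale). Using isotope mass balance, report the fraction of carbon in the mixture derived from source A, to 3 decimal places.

0.307

δ_A = (0.01023516/0.01118000 − 1)×1000 = (0.915488 − 1)×1000 = -84.512‰
δ_B = (0.01122971/0.01118000 − 1)×1000 = (1.004446 − 1)×1000 = 4.446‰
f_A = (δ_mix − δ_B)/(δ_A − δ_B) = (-22.82 − (4.446))/(-84.512 − (4.446))
f_A = -27.266 / -88.958 = 0.3065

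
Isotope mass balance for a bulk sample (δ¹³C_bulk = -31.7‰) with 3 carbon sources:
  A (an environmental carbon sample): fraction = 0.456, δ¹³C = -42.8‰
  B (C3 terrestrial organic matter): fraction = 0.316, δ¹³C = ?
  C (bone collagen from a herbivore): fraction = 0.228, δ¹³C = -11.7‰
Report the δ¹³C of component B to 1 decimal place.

Isotope mass balance: δ_bulk = Σ fᵢ·δᵢ.
-31.7 = 0.456×(-42.8) + 0.316×δ_B + 0.228×(-11.7)
0.316·δ_B = -31.7 − (-22.184) = -9.516
δ_B = -9.516 / 0.316 = -30.11‰

-30.1‰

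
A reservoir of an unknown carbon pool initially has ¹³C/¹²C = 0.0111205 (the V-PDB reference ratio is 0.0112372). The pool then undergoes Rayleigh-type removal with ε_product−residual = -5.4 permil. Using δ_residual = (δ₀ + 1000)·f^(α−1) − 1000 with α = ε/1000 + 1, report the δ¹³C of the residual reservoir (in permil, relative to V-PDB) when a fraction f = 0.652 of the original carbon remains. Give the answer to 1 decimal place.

δ₀ = (0.0111205/0.0112372 − 1)×1000 = (0.989615 − 1)×1000 = -10.385 permil
α − 1 = ε/1000 = -0.0054
f^(α−1) = 0.652^(-0.0054) = 1.002312
δ_res = (-10.385 + 1000) × 1.002312 − 1000 = 991.903 − 1000 = -8.10 permil

-8.1 permil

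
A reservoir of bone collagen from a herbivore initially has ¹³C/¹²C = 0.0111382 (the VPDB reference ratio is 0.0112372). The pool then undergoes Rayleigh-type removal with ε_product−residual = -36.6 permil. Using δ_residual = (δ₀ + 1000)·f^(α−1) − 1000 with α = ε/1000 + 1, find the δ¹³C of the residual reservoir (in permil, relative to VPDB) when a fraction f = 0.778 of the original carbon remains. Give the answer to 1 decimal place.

0.3 permil

δ₀ = (0.0111382/0.0112372 − 1)×1000 = (0.991190 − 1)×1000 = -8.810 permil
α − 1 = ε/1000 = -0.0366
f^(α−1) = 0.778^(-0.0366) = 1.009230
δ_res = (-8.810 + 1000) × 1.009230 − 1000 = 1000.339 − 1000 = 0.34 permil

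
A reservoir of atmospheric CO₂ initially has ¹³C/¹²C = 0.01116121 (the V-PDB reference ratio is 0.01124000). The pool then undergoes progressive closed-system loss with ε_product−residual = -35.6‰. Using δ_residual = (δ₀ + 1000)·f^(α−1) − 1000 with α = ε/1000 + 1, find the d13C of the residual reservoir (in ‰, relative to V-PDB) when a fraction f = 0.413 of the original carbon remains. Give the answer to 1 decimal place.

δ₀ = (0.01116121/0.01124000 − 1)×1000 = (0.992990 − 1)×1000 = -7.010‰
α − 1 = ε/1000 = -0.0356
f^(α−1) = 0.413^(-0.0356) = 1.031982
δ_res = (-7.010 + 1000) × 1.031982 − 1000 = 1024.748 − 1000 = 24.75‰

24.7‰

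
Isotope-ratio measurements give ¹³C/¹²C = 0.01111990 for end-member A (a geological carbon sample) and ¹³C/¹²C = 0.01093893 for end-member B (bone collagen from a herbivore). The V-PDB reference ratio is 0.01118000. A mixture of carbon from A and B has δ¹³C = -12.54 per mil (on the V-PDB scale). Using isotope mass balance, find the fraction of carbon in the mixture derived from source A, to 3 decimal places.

δ_A = (0.01111990/0.01118000 − 1)×1000 = (0.994624 − 1)×1000 = -5.376 per mil
δ_B = (0.01093893/0.01118000 − 1)×1000 = (0.978437 − 1)×1000 = -21.563 per mil
f_A = (δ_mix − δ_B)/(δ_A − δ_B) = (-12.54 − (-21.563))/(-5.376 − (-21.563))
f_A = 9.023 / 16.187 = 0.5574

0.557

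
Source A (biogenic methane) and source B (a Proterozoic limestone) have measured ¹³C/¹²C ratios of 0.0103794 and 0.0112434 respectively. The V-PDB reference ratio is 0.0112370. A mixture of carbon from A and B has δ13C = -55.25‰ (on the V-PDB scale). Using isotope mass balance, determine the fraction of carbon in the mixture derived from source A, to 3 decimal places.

0.726

δ_A = (0.0103794/0.0112370 − 1)×1000 = (0.923681 − 1)×1000 = -76.319‰
δ_B = (0.0112434/0.0112370 − 1)×1000 = (1.000570 − 1)×1000 = 0.570‰
f_A = (δ_mix − δ_B)/(δ_A − δ_B) = (-55.25 − (0.570))/(-76.319 − (0.570))
f_A = -55.820 / -76.889 = 0.7260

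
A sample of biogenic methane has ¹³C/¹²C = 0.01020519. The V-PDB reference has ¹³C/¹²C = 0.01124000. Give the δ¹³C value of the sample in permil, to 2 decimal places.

-92.06 permil

δ¹³C = (R_sample / R_standard − 1) × 1000
R_sample / R_standard = 0.01020519 / 0.01124000 = 0.907935
δ¹³C = (0.907935 − 1) × 1000 = -92.065 permil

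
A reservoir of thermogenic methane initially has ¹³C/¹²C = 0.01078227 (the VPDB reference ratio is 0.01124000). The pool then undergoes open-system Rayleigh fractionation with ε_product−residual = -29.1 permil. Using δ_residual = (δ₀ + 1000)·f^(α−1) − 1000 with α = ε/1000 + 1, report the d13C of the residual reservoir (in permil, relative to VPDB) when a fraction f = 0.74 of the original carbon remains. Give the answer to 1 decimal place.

-32.3 permil

δ₀ = (0.01078227/0.01124000 − 1)×1000 = (0.959277 − 1)×1000 = -40.723 permil
α − 1 = ε/1000 = -0.0291
f^(α−1) = 0.74^(-0.0291) = 1.008801
δ_res = (-40.723 + 1000) × 1.008801 − 1000 = 967.719 − 1000 = -32.28 permil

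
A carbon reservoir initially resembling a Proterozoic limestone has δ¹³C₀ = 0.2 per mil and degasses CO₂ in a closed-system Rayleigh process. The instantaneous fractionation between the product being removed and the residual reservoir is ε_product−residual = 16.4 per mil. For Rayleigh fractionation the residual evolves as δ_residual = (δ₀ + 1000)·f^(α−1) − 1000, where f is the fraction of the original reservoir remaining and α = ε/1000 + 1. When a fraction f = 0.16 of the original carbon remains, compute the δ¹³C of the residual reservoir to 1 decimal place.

-29.4 per mil

Rayleigh residual: δ_res = (δ₀ + 1000)·f^(α−1) − 1000
α = ε/1000 + 1 = 1.01640, so α − 1 = 0.01640
f^(α−1) = 0.16^(0.01640) = 0.970393
δ_res = (0.2 + 1000) × 0.970393 − 1000 = 970.587 − 1000 = -29.41 per mil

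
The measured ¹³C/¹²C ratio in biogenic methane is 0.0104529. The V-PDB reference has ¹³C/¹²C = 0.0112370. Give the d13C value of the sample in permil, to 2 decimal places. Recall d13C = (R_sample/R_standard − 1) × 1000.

d13C = (R_sample / R_standard − 1) × 1000
R_sample / R_standard = 0.0104529 / 0.0112370 = 0.930222
d13C = (0.930222 − 1) × 1000 = -69.778 permil

-69.78 permil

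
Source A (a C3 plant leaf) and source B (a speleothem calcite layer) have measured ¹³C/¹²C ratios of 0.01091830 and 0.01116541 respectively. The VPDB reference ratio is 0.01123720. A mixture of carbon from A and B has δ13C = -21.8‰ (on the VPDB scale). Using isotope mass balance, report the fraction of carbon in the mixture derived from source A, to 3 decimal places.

0.701

δ_A = (0.01091830/0.01123720 − 1)×1000 = (0.971621 − 1)×1000 = -28.379‰
δ_B = (0.01116541/0.01123720 − 1)×1000 = (0.993611 − 1)×1000 = -6.389‰
f_A = (δ_mix − δ_B)/(δ_A − δ_B) = (-21.8 − (-6.389))/(-28.379 − (-6.389))
f_A = -15.411 / -21.990 = 0.7008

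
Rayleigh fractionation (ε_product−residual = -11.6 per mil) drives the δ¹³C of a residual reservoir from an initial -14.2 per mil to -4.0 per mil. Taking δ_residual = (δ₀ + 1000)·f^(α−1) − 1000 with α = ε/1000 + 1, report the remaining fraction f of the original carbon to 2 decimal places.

α − 1 = ε/1000 = -0.0116
(δ_res + 1000)/(δ₀ + 1000) = (-4.0 + 1000)/(-14.2 + 1000) = 996.0/985.8 = 1.010347
f = 1.010347^(1/-0.0116) = exp(ln(1.010347)/-0.0116) = exp(0.01029/-0.0116)
f = exp(-0.8874) = 0.4117

0.41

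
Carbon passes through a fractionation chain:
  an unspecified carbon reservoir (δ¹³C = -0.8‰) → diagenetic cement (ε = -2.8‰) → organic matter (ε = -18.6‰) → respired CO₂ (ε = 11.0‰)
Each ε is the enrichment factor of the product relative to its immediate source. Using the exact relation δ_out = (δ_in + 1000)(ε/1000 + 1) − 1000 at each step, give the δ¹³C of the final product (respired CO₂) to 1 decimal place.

-11.4‰

step 1: δ = (-0.80 + 1000)·(-2.8/1000 + 1) − 1000 = -3.60‰
step 2: δ = (-3.60 + 1000)·(-18.6/1000 + 1) − 1000 = -22.13‰
step 3: δ = (-22.13 + 1000)·(11.0/1000 + 1) − 1000 = -11.37‰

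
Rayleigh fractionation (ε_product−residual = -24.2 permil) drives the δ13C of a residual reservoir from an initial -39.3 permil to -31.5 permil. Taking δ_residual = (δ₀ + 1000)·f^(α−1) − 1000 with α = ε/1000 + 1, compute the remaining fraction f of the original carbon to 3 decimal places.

0.716

α − 1 = ε/1000 = -0.0242
(δ_res + 1000)/(δ₀ + 1000) = (-31.5 + 1000)/(-39.3 + 1000) = 968.5/960.7 = 1.008119
f = 1.008119^(1/-0.0242) = exp(ln(1.008119)/-0.0242) = exp(0.00809/-0.0242)
f = exp(-0.3341) = 0.7160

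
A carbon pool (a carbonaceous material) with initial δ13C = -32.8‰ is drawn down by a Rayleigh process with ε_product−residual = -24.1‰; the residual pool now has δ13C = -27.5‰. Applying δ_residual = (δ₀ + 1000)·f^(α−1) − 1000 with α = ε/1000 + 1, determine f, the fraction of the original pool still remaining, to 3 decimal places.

0.797

α − 1 = ε/1000 = -0.0241
(δ_res + 1000)/(δ₀ + 1000) = (-27.5 + 1000)/(-32.8 + 1000) = 972.5/967.2 = 1.005480
f = 1.005480^(1/-0.0241) = exp(ln(1.005480)/-0.0241) = exp(0.00546/-0.0241)
f = exp(-0.2268) = 0.7971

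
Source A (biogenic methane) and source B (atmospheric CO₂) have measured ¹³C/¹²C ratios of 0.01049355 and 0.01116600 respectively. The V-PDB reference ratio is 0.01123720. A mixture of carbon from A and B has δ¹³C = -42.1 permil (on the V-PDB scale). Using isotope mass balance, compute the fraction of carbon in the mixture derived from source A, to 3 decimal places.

0.598

δ_A = (0.01049355/0.01123720 − 1)×1000 = (0.933822 − 1)×1000 = -66.178 permil
δ_B = (0.01116600/0.01123720 − 1)×1000 = (0.993664 − 1)×1000 = -6.336 permil
f_A = (δ_mix − δ_B)/(δ_A − δ_B) = (-42.1 − (-6.336))/(-66.178 − (-6.336))
f_A = -35.764 / -59.841 = 0.5976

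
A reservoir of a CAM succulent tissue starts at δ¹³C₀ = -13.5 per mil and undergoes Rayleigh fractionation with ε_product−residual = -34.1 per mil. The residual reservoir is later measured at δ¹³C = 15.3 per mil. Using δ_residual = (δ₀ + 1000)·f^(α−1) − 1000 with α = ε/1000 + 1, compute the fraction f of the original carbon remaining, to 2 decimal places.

0.43

α − 1 = ε/1000 = -0.0341
(δ_res + 1000)/(δ₀ + 1000) = (15.3 + 1000)/(-13.5 + 1000) = 1015.3/986.5 = 1.029194
f = 1.029194^(1/-0.0341) = exp(ln(1.029194)/-0.0341) = exp(0.02878/-0.0341)
f = exp(-0.8439) = 0.4300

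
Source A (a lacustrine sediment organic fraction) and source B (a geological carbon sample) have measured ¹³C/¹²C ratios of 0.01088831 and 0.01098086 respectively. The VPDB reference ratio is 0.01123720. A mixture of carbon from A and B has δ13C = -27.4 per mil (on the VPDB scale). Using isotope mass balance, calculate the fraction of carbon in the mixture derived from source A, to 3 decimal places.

0.557

δ_A = (0.01088831/0.01123720 − 1)×1000 = (0.968952 − 1)×1000 = -31.048 per mil
δ_B = (0.01098086/0.01123720 − 1)×1000 = (0.977188 − 1)×1000 = -22.812 per mil
f_A = (δ_mix − δ_B)/(δ_A − δ_B) = (-27.4 − (-22.812))/(-31.048 − (-22.812))
f_A = -4.588 / -8.236 = 0.5571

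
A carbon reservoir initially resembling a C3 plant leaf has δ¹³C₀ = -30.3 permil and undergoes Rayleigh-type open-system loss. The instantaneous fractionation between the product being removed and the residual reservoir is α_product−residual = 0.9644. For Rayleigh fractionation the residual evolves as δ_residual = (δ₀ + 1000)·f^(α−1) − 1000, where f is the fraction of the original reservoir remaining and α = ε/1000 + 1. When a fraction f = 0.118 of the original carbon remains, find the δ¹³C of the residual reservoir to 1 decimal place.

Rayleigh residual: δ_res = (δ₀ + 1000)·f^(α−1) − 1000
α − 1 = -0.03560
f^(α−1) = 0.118^(-0.03560) = 1.079049
δ_res = (-30.3 + 1000) × 1.079049 − 1000 = 1046.353 − 1000 = 46.35 permil

46.4 permil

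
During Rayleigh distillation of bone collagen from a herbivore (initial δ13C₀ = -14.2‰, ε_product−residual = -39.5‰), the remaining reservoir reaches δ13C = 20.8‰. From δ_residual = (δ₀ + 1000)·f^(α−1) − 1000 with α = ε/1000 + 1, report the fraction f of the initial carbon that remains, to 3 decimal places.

α − 1 = ε/1000 = -0.0395
(δ_res + 1000)/(δ₀ + 1000) = (20.8 + 1000)/(-14.2 + 1000) = 1020.8/985.8 = 1.035504
f = 1.035504^(1/-0.0395) = exp(ln(1.035504)/-0.0395) = exp(0.03489/-0.0395)
f = exp(-0.8833) = 0.4134

0.413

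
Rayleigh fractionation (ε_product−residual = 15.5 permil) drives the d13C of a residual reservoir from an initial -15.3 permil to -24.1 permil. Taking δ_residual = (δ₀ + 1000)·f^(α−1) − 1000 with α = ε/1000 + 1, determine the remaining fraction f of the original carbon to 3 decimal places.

α − 1 = ε/1000 = 0.0155
(δ_res + 1000)/(δ₀ + 1000) = (-24.1 + 1000)/(-15.3 + 1000) = 975.9/984.7 = 0.991063
f = 0.991063^(1/0.0155) = exp(ln(0.991063)/0.0155) = exp(-0.00898/0.0155)
f = exp(-0.5792) = 0.5604

0.560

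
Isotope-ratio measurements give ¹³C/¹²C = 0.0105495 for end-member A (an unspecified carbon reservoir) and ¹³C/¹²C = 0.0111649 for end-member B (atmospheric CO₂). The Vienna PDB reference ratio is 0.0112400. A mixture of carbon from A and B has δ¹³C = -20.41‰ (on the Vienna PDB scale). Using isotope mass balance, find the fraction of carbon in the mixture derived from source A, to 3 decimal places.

δ_A = (0.0105495/0.0112400 − 1)×1000 = (0.938568 − 1)×1000 = -61.432‰
δ_B = (0.0111649/0.0112400 − 1)×1000 = (0.993319 − 1)×1000 = -6.681‰
f_A = (δ_mix − δ_B)/(δ_A − δ_B) = (-20.41 − (-6.681))/(-61.432 − (-6.681))
f_A = -13.729 / -54.751 = 0.2507

0.251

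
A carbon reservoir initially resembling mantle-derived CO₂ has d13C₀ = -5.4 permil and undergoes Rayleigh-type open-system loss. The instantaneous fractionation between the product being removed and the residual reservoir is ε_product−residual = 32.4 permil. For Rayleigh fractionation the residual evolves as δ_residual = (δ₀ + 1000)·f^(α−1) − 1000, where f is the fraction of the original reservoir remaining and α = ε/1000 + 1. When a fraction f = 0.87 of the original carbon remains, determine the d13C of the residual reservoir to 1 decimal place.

-9.9 permil

Rayleigh residual: δ_res = (δ₀ + 1000)·f^(α−1) − 1000
α = ε/1000 + 1 = 1.03240, so α − 1 = 0.03240
f^(α−1) = 0.87^(0.03240) = 0.995498
δ_res = (-5.4 + 1000) × 0.995498 − 1000 = 990.122 − 1000 = -9.88 permil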